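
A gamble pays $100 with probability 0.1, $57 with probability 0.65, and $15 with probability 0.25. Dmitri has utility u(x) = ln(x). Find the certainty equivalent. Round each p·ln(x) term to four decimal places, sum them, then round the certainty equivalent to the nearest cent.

$43.19

E[u] = 0.1·ln(100) + 0.65·ln(57) + 0.25·ln(15) = 0.4605 + 2.6280 + 0.6770 = 3.7655
CE = e^3.7655 ≈ 43.19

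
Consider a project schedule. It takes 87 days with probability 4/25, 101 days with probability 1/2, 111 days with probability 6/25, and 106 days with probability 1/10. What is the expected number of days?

101.66 days

EV = 4/25 × 87 + 1/2 × 101 + 6/25 × 111 + 1/10 × 106 = 13.92 + 50.5 + 26.64 + 10.6 = 101.66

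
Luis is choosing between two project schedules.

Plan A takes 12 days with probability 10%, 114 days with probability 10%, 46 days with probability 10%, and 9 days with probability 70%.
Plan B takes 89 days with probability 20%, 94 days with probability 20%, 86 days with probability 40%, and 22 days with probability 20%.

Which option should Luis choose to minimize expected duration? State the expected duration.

Plan A = 0.1 × 12 + 0.1 × 114 + 0.1 × 46 + 0.7 × 9 = 1.2 + 11.4 + 4.6 + 6.3 = 23.5
Plan B = 0.2 × 89 + 0.2 × 94 + 0.4 × 86 + 0.2 × 22 = 17.8 + 18.8 + 34.4 + 4.4 = 75.4

Plan A (23.5 days)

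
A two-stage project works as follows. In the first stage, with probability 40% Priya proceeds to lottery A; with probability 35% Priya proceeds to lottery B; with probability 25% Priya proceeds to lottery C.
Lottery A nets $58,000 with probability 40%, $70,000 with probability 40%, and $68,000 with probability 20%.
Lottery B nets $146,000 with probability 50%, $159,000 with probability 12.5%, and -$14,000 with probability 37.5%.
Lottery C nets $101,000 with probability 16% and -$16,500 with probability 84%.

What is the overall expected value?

$57,163.75

EV(A) = 0.4 × 58000 + 0.4 × 70000 + 0.2 × 68000 = 23200 + 28000 + 13600 = 64800
EV(B) = 0.5 × 146000 + 0.125 × 159000 + 0.375 × (-14000) = 73000 + 19875 − 5250 = 87625
EV(C) = 0.16 × 101000 + 0.84 × (-16500) = 16160 − 13860 = 2300
Overall = 0.4 × 64800 + 0.35 × 87625 + 0.25 × 2300 = 25920 + 30668.75 + 575 = 57163.75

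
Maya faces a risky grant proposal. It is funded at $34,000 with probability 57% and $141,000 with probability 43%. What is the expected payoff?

EV = 0.57 × 34000 + 0.43 × 141000 = 19380 + 60630 = 80010

$80,010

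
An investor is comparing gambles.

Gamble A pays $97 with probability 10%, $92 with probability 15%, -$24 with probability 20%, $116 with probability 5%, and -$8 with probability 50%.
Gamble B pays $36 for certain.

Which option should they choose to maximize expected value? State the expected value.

Gamble B ($36)

Gamble A = 0.1 × 97 + 0.15 × 92 + 0.2 × (-24) + 0.05 × 116 + 0.5 × (-8) = 9.7 + 13.8 − 4.8 + 5.8 − 4 = 20.5
Gamble B: 36 (certain)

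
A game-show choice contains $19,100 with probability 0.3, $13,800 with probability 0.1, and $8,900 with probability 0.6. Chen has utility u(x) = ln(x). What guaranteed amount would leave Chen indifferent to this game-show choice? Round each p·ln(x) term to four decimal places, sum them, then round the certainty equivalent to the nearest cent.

E[u] = 0.3·ln(19100) + 0.1·ln(13800) + 0.6·ln(8900) = 2.9572 + 0.9532 + 5.4563 = 9.3667
CE = e^9.3667 ≈ 11692.47

$11,692.47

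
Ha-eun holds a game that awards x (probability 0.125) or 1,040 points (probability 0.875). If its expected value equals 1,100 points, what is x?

x = 1,520 points

0.125·x + 0.875·1040 = 1100
0.125·x = 1100 − 910 = 190
x = 190 / 0.125 = 1520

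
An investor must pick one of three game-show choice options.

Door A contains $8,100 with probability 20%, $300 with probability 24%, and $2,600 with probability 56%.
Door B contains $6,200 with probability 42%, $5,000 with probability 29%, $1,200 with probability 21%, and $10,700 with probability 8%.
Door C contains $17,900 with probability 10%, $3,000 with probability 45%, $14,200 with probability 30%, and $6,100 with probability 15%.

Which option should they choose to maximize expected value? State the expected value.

Door A = 0.2 × 8100 + 0.24 × 300 + 0.56 × 2600 = 1620 + 72 + 1456 = 3148
Door B = 0.42 × 6200 + 0.29 × 5000 + 0.21 × 1200 + 0.08 × 10700 = 2604 + 1450 + 252 + 856 = 5162
Door C = 0.1 × 17900 + 0.45 × 3000 + 0.3 × 14200 + 0.15 × 6100 = 1790 + 1350 + 4260 + 915 = 8315

Door C ($8,315)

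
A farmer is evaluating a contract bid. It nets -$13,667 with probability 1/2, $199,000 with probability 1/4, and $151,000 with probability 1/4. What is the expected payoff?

EV = 1/2 × (-13667) + 1/4 × 199000 + 1/4 × 151000 = -6833.5 + 49750 + 37750 = 80666.5

$80,666.50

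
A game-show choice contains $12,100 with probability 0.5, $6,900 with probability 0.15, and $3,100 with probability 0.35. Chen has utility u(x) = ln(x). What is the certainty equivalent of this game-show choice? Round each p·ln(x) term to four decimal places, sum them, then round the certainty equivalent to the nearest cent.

$6,905.68

E[u] = 0.5·ln(12100) + 0.15·ln(6900) + 0.35·ln(3100) = 4.7005 + 1.3259 + 2.8137 = 8.8401
CE = e^8.8401 ≈ 6905.68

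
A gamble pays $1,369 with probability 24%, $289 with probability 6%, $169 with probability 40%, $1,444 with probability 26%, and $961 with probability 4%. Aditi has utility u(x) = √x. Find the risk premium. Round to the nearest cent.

E[u] = 0.24·√1369 + 0.06·√289 + 0.4·√169 + 0.26·√1444 + 0.04·√961 = 0.24·37 + 0.06·17 + 0.4·13 + 0.26·38 + 0.04·31 = 26.22
CE = (26.22)² = 687.4884
Risk premium = EV − CE = 827.38 − 687.4884 = 139.8916

$139.89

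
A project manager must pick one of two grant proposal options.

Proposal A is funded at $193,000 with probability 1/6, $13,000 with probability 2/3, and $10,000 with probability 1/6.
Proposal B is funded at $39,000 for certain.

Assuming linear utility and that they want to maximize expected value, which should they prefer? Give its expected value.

Proposal A = 1/6 × 193000 + 2/3 × 13000 + 1/6 × 10000 = 32166.6667 + 8666.6667 + 1666.6667 = 42500
Proposal B: 39000 (certain)

Proposal A ($42,500)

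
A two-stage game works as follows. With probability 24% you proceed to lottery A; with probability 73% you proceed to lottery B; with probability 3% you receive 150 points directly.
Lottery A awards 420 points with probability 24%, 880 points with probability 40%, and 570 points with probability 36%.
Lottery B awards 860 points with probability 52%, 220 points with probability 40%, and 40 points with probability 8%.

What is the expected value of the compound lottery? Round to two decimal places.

555.45 points

EV(A) = 0.24 × 420 + 0.4 × 880 + 0.36 × 570 = 100.8 + 352 + 205.2 = 658
EV(B) = 0.52 × 860 + 0.4 × 220 + 0.08 × 40 = 447.2 + 88 + 3.2 = 538.4
Branch C: 150 (certain)
Overall = 0.24 × 658 + 0.73 × 538.4 + 0.03 × 150 = 157.92 + 393.032 + 4.5 = 555.452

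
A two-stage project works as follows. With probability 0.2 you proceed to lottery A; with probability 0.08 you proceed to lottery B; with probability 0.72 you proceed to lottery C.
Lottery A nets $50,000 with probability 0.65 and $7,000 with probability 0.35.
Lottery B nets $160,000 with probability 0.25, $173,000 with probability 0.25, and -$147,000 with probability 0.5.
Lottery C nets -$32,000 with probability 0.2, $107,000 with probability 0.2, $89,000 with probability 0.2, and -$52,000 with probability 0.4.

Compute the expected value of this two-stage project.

EV(A) = 0.65 × 50000 + 0.35 × 7000 = 32500 + 2450 = 34950
EV(B) = 0.25 × 160000 + 0.25 × 173000 + 0.5 × (-147000) = 40000 + 43250 − 73500 = 9750
EV(C) = 0.2 × (-32000) + 0.2 × 107000 + 0.2 × 89000 + 0.4 × (-52000) = -6400 + 21400 + 17800 − 20800 = 12000
Overall = 0.2 × 34950 + 0.08 × 9750 + 0.72 × 12000 = 6990 + 780 + 8640 = 16410

$16,410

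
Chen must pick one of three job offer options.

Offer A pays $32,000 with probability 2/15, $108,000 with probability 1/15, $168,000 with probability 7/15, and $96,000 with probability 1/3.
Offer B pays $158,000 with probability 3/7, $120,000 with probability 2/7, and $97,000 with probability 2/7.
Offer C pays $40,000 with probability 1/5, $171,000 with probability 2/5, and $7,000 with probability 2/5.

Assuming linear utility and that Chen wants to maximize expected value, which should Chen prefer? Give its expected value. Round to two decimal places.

Offer B ($129,714.29)

Offer A = 2/15 × 32000 + 1/15 × 108000 + 7/15 × 168000 + 1/3 × 96000 = 4266.6667 + 7200 + 78400 + 32000 = 121866.6667
Offer B = 3/7 × 158000 + 2/7 × 120000 + 2/7 × 97000 = 67714.2857 + 34285.7143 + 27714.2857 = 129714.2857
Offer C = 1/5 × 40000 + 2/5 × 171000 + 2/5 × 7000 = 8000 + 68400 + 2800 = 79200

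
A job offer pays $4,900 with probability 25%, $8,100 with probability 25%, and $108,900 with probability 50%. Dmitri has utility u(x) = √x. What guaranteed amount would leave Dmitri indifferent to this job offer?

E[u] = 0.25·√4900 + 0.25·√8100 + 0.5·√108900 = 0.25·70 + 0.25·90 + 0.5·330 = 205
CE = (205)² = 42025

$42,025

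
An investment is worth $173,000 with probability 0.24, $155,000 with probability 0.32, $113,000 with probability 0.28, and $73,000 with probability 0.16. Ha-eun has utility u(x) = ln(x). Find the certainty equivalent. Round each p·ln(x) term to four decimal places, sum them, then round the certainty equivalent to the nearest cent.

E[u] = 0.24·ln(173000) + 0.32·ln(155000) + 0.28·ln(113000) + 0.16·ln(73000) = 2.8947 + 3.8244 + 3.2578 + 1.7917 = 11.7686
CE = e^11.7686 ≈ 129133.24

$129,133.24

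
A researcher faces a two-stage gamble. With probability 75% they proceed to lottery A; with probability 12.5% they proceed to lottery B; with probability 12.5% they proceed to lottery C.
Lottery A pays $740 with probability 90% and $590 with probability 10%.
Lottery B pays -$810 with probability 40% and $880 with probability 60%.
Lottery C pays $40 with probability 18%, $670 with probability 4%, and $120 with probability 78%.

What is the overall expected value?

$585.20

EV(A) = 0.9 × 740 + 0.1 × 590 = 666 + 59 = 725
EV(B) = 0.4 × (-810) + 0.6 × 880 = -324 + 528 = 204
EV(C) = 0.18 × 40 + 0.04 × 670 + 0.78 × 120 = 7.2 + 26.8 + 93.6 = 127.6
Overall = 0.75 × 725 + 0.125 × 204 + 0.125 × 127.6 = 543.75 + 25.5 + 15.95 = 585.2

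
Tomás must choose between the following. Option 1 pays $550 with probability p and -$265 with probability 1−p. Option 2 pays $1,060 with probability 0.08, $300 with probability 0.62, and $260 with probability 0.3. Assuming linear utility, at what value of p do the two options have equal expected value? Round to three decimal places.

EV(Option 2) = 0.08 × 1060 + 0.62 × 300 + 0.3 × 260 = 84.8 + 186 + 78 = 348.8
p·550 + (1−p)·(-265) = 348.8
815p − 265 = 348.8
p = (348.8 + 265) / 815

p = 0.753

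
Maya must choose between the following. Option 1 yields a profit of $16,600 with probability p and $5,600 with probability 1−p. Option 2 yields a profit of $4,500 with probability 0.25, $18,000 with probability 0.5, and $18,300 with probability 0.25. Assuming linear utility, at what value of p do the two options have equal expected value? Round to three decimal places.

EV(Option 2) = 0.25 × 4500 + 0.5 × 18000 + 0.25 × 18300 = 1125 + 9000 + 4575 = 14700
p·16600 + (1−p)·5600 = 14700
11000p + 5600 = 14700
p = (14700 − 5600) / 11000

p = 0.827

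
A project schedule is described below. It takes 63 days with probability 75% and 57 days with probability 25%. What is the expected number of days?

61.5 days

EV = 0.75 × 63 + 0.25 × 57 = 47.25 + 14.25 = 61.5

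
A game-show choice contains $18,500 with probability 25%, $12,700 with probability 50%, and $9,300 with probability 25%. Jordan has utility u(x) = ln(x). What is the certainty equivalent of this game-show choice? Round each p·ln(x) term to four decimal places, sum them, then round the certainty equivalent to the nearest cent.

$12,906.68

E[u] = 0.25·ln(18500) + 0.5·ln(12700) + 0.25·ln(9300) = 2.4564 + 4.7247 + 2.2844 = 9.4655
CE = e^9.4655 ≈ 12906.68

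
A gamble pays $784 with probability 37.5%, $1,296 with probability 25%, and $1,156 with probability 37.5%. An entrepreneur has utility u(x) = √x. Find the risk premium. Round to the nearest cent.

E[u] = 0.375·√784 + 0.25·√1296 + 0.375·√1156 = 0.375·28 + 0.25·36 + 0.375·34 = 32.25
CE = (32.25)² = 1040.0625
Risk premium = EV − CE = 1051.5 − 1040.0625 = 11.4375

$11.44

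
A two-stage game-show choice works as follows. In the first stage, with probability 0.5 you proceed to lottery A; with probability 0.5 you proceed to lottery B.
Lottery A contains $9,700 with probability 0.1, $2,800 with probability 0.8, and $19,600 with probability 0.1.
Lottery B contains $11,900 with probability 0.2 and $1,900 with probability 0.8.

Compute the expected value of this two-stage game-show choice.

$4,535

EV(A) = 0.1 × 9700 + 0.8 × 2800 + 0.1 × 19600 = 970 + 2240 + 1960 = 5170
EV(B) = 0.2 × 11900 + 0.8 × 1900 = 2380 + 1520 = 3900
Overall = 0.5 × 5170 + 0.5 × 3900 = 2585 + 1950 = 4535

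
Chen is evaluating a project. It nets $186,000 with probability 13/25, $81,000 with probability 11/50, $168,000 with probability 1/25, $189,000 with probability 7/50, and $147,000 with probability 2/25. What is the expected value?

EV = 13/25 × 186000 + 11/50 × 81000 + 1/25 × 168000 + 7/50 × 189000 + 2/25 × 147000 = 96720 + 17820 + 6720 + 26460 + 11760 = 159480

$159,480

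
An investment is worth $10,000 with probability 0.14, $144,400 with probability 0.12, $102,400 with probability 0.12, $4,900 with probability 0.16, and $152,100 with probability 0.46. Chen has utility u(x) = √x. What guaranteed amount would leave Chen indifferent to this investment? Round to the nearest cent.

E[u] = 0.14·√10000 + 0.12·√144400 + 0.12·√102400 + 0.16·√4900 + 0.46·√152100 = 0.14·100 + 0.12·380 + 0.12·320 + 0.16·70 + 0.46·390 = 288.6
CE = (288.6)² = 83289.96

$83,289.96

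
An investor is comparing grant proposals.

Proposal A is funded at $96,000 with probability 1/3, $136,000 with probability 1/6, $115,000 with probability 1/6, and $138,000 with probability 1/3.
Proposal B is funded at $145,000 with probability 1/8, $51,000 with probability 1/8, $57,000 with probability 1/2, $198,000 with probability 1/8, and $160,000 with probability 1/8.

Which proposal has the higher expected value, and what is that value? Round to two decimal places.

Proposal A = 1/3 × 96000 + 1/6 × 136000 + 1/6 × 115000 + 1/3 × 138000 = 32000 + 22666.6667 + 19166.6667 + 46000 = 119833.3333
Proposal B = 1/8 × 145000 + 1/8 × 51000 + 1/2 × 57000 + 1/8 × 198000 + 1/8 × 160000 = 18125 + 6375 + 28500 + 24750 + 20000 = 97750

Proposal A ($119,833.33)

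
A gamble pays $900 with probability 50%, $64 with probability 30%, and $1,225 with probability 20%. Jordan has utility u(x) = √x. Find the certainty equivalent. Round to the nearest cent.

E[u] = 0.5·√900 + 0.3·√64 + 0.2·√1225 = 0.5·30 + 0.3·8 + 0.2·35 = 24.4
CE = (24.4)² = 595.36

$595.36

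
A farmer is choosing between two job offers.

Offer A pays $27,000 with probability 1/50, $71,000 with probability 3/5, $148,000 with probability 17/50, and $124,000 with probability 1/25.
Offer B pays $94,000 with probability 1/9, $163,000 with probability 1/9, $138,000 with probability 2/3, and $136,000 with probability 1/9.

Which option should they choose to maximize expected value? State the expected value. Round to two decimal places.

Offer A = 1/50 × 27000 + 3/5 × 71000 + 17/50 × 148000 + 1/25 × 124000 = 540 + 42600 + 50320 + 4960 = 98420
Offer B = 1/9 × 94000 + 1/9 × 163000 + 2/3 × 138000 + 1/9 × 136000 = 10444.4444 + 18111.1111 + 92000 + 15111.1111 = 135666.6667

Offer B ($135,666.67)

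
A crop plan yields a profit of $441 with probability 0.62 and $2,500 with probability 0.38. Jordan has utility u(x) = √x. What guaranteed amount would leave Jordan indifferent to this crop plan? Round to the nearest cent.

$1,025.28

E[u] = 0.62·√441 + 0.38·√2500 = 0.62·21 + 0.38·50 = 32.02
CE = (32.02)² = 1025.2804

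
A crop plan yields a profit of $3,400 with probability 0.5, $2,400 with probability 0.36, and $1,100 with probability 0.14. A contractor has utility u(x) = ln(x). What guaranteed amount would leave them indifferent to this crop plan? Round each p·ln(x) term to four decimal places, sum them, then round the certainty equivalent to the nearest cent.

E[u] = 0.5·ln(3400) + 0.36·ln(2400) + 0.14·ln(1100) = 4.0658 + 2.8020 + 0.9804 = 7.8482
CE = e^7.8482 ≈ 2561.12

$2,561.12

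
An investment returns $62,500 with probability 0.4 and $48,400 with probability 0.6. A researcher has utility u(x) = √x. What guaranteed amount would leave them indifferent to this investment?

$53,824

E[u] = 0.4·√62500 + 0.6·√48400 = 0.4·250 + 0.6·220 = 232
CE = (232)² = 53824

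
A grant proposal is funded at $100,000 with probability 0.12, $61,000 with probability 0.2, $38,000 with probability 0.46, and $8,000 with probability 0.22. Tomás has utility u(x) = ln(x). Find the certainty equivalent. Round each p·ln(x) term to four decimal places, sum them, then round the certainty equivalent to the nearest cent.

E[u] = 0.12·ln(100000) + 0.2·ln(61000) + 0.46·ln(38000) + 0.22·ln(8000) = 1.3816 + 2.2037 + 4.8509 + 1.9772 = 10.4134
CE = e^10.4134 ≈ 33302.91

$33,302.91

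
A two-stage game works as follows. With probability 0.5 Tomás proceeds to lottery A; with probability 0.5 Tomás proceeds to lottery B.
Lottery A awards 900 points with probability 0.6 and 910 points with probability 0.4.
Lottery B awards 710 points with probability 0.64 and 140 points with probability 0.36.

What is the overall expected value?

EV(A) = 0.6 × 900 + 0.4 × 910 = 540 + 364 = 904
EV(B) = 0.64 × 710 + 0.36 × 140 = 454.4 + 50.4 = 504.8
Overall = 0.5 × 904 + 0.5 × 504.8 = 452 + 252.4 = 704.4

704.4 points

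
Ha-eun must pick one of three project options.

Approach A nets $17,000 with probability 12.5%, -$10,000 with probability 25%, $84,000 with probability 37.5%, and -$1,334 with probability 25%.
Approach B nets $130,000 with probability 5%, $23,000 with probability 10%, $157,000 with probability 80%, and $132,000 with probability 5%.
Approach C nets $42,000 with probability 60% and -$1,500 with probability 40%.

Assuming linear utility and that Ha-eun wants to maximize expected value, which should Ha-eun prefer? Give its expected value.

Approach A = 0.125 × 17000 + 0.25 × (-10000) + 0.375 × 84000 + 0.25 × (-1334) = 2125 − 2500 + 31500 − 333.5 = 30791.5
Approach B = 0.05 × 130000 + 0.1 × 23000 + 0.8 × 157000 + 0.05 × 132000 = 6500 + 2300 + 125600 + 6600 = 141000
Approach C = 0.6 × 42000 + 0.4 × (-1500) = 25200 − 600 = 24600

Approach B ($141,000)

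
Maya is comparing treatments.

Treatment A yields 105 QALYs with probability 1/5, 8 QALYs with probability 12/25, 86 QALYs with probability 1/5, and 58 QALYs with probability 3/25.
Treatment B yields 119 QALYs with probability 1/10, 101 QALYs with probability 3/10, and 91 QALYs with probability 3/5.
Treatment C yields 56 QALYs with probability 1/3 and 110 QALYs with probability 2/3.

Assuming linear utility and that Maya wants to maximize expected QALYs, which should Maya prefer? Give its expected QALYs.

Treatment A = 1/5 × 105 + 12/25 × 8 + 1/5 × 86 + 3/25 × 58 = 21 + 3.84 + 17.2 + 6.96 = 49
Treatment B = 1/10 × 119 + 3/10 × 101 + 3/5 × 91 = 11.9 + 30.3 + 54.6 = 96.8
Treatment C = 1/3 × 56 + 2/3 × 110 = 18.6667 + 73.3333 = 92

Treatment B (96.8 QALYs)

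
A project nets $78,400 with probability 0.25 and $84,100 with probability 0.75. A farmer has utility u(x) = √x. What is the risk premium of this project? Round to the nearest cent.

E[u] = 0.25·√78400 + 0.75·√84100 = 0.25·280 + 0.75·290 = 287.5
CE = (287.5)² = 82656.25
Risk premium = EV − CE = 82675 − 82656.25 = 18.75

$18.75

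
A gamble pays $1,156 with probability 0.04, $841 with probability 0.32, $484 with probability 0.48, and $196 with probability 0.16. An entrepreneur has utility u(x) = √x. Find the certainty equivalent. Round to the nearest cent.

$549.43

E[u] = 0.04·√1156 + 0.32·√841 + 0.48·√484 + 0.16·√196 = 0.04·34 + 0.32·29 + 0.48·22 + 0.16·14 = 23.44
CE = (23.44)² = 549.4336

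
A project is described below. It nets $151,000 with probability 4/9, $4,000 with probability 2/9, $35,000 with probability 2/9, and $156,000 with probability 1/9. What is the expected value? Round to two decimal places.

EV = 4/9 × 151000 + 2/9 × 4000 + 2/9 × 35000 + 1/9 × 156000 = 67111.1111 + 888.8889 + 7777.7778 + 17333.3333 = 93111.1111

$93,111.11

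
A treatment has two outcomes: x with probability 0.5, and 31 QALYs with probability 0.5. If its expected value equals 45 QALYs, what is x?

0.5·x + 0.5·31 = 45
0.5·x = 45 − 15.5 = 29.5
x = 29.5 / 0.5 = 59

x = 59 QALYs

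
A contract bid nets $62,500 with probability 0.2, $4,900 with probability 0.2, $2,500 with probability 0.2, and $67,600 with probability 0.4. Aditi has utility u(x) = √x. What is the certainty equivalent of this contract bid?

E[u] = 0.2·√62500 + 0.2·√4900 + 0.2·√2500 + 0.4·√67600 = 0.2·250 + 0.2·70 + 0.2·50 + 0.4·260 = 178
CE = (178)² = 31684

$31,684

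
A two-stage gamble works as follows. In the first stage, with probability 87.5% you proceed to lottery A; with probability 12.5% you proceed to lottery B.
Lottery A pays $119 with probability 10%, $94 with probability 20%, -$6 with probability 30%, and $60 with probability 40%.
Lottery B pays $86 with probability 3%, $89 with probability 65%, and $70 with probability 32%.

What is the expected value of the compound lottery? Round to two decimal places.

EV(A) = 0.1 × 119 + 0.2 × 94 + 0.3 × (-6) + 0.4 × 60 = 11.9 + 18.8 − 1.8 + 24 = 52.9
EV(B) = 0.03 × 86 + 0.65 × 89 + 0.32 × 70 = 2.58 + 57.85 + 22.4 = 82.83
Overall = 0.875 × 52.9 + 0.125 × 82.83 = 46.2875 + 10.35375 = 56.64125

$56.64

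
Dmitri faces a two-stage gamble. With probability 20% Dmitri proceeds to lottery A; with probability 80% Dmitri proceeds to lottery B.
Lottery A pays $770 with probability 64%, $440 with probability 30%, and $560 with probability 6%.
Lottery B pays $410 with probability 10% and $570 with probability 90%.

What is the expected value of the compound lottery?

$574.88

EV(A) = 0.64 × 770 + 0.3 × 440 + 0.06 × 560 = 492.8 + 132 + 33.6 = 658.4
EV(B) = 0.1 × 410 + 0.9 × 570 = 41 + 513 = 554
Overall = 0.2 × 658.4 + 0.8 × 554 = 131.68 + 443.2 = 574.88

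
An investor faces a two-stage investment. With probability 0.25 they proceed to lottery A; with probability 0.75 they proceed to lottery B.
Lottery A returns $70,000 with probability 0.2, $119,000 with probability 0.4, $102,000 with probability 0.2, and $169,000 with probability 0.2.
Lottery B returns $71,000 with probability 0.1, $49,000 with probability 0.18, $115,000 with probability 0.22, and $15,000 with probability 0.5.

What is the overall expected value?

$65,490

EV(A) = 0.2 × 70000 + 0.4 × 119000 + 0.2 × 102000 + 0.2 × 169000 = 14000 + 47600 + 20400 + 33800 = 115800
EV(B) = 0.1 × 71000 + 0.18 × 49000 + 0.22 × 115000 + 0.5 × 15000 = 7100 + 8820 + 25300 + 7500 = 48720
Overall = 0.25 × 115800 + 0.75 × 48720 = 28950 + 36540 = 65490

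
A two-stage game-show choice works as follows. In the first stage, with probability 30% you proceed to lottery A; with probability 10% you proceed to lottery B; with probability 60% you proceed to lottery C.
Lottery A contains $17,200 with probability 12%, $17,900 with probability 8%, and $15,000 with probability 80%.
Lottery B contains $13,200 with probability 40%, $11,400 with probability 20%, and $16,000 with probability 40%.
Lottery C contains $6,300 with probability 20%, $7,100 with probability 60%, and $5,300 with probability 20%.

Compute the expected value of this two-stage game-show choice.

EV(A) = 0.12 × 17200 + 0.08 × 17900 + 0.8 × 15000 = 2064 + 1432 + 12000 = 15496
EV(B) = 0.4 × 13200 + 0.2 × 11400 + 0.4 × 16000 = 5280 + 2280 + 6400 = 13960
EV(C) = 0.2 × 6300 + 0.6 × 7100 + 0.2 × 5300 = 1260 + 4260 + 1060 = 6580
Overall = 0.3 × 15496 + 0.1 × 13960 + 0.6 × 6580 = 4648.8 + 1396 + 3948 = 9992.8

$9,992.80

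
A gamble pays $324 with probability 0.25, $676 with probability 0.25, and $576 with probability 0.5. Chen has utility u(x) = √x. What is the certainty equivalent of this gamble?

$529

E[u] = 0.25·√324 + 0.25·√676 + 0.5·√576 = 0.25·18 + 0.25·26 + 0.5·24 = 23
CE = (23)² = 529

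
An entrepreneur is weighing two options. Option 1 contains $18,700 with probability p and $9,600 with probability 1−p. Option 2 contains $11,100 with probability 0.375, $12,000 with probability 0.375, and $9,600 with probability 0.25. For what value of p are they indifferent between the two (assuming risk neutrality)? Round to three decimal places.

EV(Option 2) = 0.375 × 11100 + 0.375 × 12000 + 0.25 × 9600 = 4162.5 + 4500 + 2400 = 11062.5
p·18700 + (1−p)·9600 = 11062.5
9100p + 9600 = 11062.5
p = (11062.5 − 9600) / 9100

p = 0.161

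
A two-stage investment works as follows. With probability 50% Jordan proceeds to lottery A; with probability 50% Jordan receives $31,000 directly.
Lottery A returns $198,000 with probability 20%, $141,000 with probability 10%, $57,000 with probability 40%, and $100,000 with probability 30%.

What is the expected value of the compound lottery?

EV(A) = 0.2 × 198000 + 0.1 × 141000 + 0.4 × 57000 + 0.3 × 100000 = 39600 + 14100 + 22800 + 30000 = 106500
Branch B: 31000 (certain)
Overall = 0.5 × 106500 + 0.5 × 31000 = 53250 + 15500 = 68750

$68,750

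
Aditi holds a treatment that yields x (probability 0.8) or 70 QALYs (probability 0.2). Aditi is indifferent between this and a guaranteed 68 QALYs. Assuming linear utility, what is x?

0.8·x + 0.2·70 = 68
0.8·x = 68 − 14 = 54
x = 54 / 0.8 = 67.5

x = 67.5 QALYs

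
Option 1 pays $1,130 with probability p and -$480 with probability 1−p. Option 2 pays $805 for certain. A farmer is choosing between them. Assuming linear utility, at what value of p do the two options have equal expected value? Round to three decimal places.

p·1130 + (1−p)·(-480) = 805
1610p − 480 = 805
p = (805 + 480) / 1610

p = 0.798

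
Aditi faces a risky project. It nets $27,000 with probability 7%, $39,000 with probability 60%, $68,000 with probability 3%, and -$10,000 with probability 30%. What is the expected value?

$24,330

EV = 0.07 × 27000 + 0.6 × 39000 + 0.03 × 68000 + 0.3 × (-10000) = 1890 + 23400 + 2040 − 3000 = 24330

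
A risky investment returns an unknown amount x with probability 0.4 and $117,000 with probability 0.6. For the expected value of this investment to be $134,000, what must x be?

0.4·x + 0.6·117000 = 134000
0.4·x = 134000 − 70200 = 63800
x = 63800 / 0.4 = 159500

x = $159,500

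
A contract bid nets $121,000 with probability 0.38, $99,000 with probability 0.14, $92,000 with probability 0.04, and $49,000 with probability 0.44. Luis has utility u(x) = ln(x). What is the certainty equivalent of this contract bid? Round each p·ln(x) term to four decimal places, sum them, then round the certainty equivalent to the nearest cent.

$78,174.59

E[u] = 0.38·ln(121000) + 0.14·ln(99000) + 0.04·ln(92000) + 0.44·ln(49000) = 4.4473 + 1.6104 + 0.4572 + 4.7518 = 11.2667
CE = e^11.2667 ≈ 78174.59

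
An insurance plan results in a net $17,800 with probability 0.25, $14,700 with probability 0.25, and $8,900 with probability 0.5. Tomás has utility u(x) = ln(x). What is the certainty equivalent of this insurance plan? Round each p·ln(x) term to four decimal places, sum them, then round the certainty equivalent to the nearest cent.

E[u] = 0.25·ln(17800) + 0.25·ln(14700) + 0.5·ln(8900) = 2.4467 + 2.3989 + 4.5469 = 9.3925
CE = e^9.3925 ≈ 11998.06

$11,998.06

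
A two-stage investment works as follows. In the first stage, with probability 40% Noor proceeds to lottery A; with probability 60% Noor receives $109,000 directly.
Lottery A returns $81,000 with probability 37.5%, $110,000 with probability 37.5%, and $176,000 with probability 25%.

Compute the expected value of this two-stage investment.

EV(A) = 0.375 × 81000 + 0.375 × 110000 + 0.25 × 176000 = 30375 + 41250 + 44000 = 115625
Branch B: 109000 (certain)
Overall = 0.4 × 115625 + 0.6 × 109000 = 46250 + 65400 = 111650

$111,650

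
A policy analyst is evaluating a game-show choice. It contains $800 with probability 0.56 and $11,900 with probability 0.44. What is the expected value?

$5,684

EV = 0.56 × 800 + 0.44 × 11900 = 448 + 5236 = 5684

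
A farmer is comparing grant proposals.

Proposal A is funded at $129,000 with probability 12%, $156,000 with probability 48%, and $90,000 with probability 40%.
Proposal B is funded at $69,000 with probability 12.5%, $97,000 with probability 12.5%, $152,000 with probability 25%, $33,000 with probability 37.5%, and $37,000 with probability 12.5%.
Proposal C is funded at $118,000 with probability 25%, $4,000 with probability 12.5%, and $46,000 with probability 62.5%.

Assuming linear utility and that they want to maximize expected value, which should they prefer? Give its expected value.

Proposal A ($126,360)

Proposal A = 0.12 × 129000 + 0.48 × 156000 + 0.4 × 90000 = 15480 + 74880 + 36000 = 126360
Proposal B = 0.125 × 69000 + 0.125 × 97000 + 0.25 × 152000 + 0.375 × 33000 + 0.125 × 37000 = 8625 + 12125 + 38000 + 12375 + 4625 = 75750
Proposal C = 0.25 × 118000 + 0.125 × 4000 + 0.625 × 46000 = 29500 + 500 + 28750 = 58750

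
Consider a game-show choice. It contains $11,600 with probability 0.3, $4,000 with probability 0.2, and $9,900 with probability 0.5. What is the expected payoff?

$9,230

EV = 0.3 × 11600 + 0.2 × 4000 + 0.5 × 9900 = 3480 + 800 + 4950 = 9230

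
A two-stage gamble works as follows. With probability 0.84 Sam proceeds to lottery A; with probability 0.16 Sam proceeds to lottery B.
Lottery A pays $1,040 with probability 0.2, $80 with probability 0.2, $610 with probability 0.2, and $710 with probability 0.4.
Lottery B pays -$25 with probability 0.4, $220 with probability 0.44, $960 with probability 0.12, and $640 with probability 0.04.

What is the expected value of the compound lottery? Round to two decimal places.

$565.62

EV(A) = 0.2 × 1040 + 0.2 × 80 + 0.2 × 610 + 0.4 × 710 = 208 + 16 + 122 + 284 = 630
EV(B) = 0.4 × (-25) + 0.44 × 220 + 0.12 × 960 + 0.04 × 640 = -10 + 96.8 + 115.2 + 25.6 = 227.6
Overall = 0.84 × 630 + 0.16 × 227.6 = 529.2 + 36.416 = 565.616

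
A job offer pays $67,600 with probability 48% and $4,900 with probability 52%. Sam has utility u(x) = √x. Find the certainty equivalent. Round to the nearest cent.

$25,985.44

E[u] = 0.48·√67600 + 0.52·√4900 = 0.48·260 + 0.52·70 = 161.2
CE = (161.2)² = 25985.44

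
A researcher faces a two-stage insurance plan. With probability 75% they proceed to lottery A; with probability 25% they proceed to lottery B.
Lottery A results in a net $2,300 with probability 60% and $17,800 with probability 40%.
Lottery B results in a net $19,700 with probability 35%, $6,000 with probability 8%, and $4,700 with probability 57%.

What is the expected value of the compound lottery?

$8,888.50

EV(A) = 0.6 × 2300 + 0.4 × 17800 = 1380 + 7120 = 8500
EV(B) = 0.35 × 19700 + 0.08 × 6000 + 0.57 × 4700 = 6895 + 480 + 2679 = 10054
Overall = 0.75 × 8500 + 0.25 × 10054 = 6375 + 2513.5 = 8888.5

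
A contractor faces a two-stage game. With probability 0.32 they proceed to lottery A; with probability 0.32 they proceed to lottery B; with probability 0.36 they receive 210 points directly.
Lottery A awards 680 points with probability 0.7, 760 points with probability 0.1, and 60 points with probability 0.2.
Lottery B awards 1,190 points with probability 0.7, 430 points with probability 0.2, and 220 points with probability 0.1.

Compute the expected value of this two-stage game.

557.2 points

EV(A) = 0.7 × 680 + 0.1 × 760 + 0.2 × 60 = 476 + 76 + 12 = 564
EV(B) = 0.7 × 1190 + 0.2 × 430 + 0.1 × 220 = 833 + 86 + 22 = 941
Branch C: 210 (certain)
Overall = 0.32 × 564 + 0.32 × 941 + 0.36 × 210 = 180.48 + 301.12 + 75.6 = 557.2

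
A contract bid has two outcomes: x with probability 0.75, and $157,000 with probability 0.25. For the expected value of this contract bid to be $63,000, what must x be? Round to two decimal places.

x = $31,666.67

0.75·x + 0.25·157000 = 63000
0.75·x = 63000 − 39250 = 23750
x = 23750 / 0.75 = 31666.6667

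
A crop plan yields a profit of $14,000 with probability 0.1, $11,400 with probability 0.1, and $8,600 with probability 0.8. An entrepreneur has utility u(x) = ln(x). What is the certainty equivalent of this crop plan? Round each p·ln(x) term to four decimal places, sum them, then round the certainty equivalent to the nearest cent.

E[u] = 0.1·ln(14000) + 0.1·ln(11400) + 0.8·ln(8600) = 0.9547 + 0.9341 + 7.2476 = 9.1364
CE = e^9.1364 ≈ 9287.27

$9,287.27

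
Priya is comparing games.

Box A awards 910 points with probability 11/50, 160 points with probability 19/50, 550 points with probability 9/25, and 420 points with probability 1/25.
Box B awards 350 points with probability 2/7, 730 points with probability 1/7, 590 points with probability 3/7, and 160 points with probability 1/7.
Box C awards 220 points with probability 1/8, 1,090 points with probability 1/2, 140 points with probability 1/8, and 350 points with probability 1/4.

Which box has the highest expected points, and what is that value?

Box A = 11/50 × 910 + 19/50 × 160 + 9/25 × 550 + 1/25 × 420 = 200.2 + 60.8 + 198 + 16.8 = 475.8
Box B = 2/7 × 350 + 1/7 × 730 + 3/7 × 590 + 1/7 × 160 = 100 + 104.2857 + 252.8571 + 22.8571 = 480
Box C = 1/8 × 220 + 1/2 × 1090 + 1/8 × 140 + 1/4 × 350 = 27.5 + 545 + 17.5 + 87.5 = 677.5

Box C (677.5 points)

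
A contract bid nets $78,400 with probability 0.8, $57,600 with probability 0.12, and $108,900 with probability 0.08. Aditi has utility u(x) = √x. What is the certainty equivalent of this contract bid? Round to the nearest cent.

E[u] = 0.8·√78400 + 0.12·√57600 + 0.08·√108900 = 0.8·280 + 0.12·240 + 0.08·330 = 279.2
CE = (279.2)² = 77952.64

$77,952.64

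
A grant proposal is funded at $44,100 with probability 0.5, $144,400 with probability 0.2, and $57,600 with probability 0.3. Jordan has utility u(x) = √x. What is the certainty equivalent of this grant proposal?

E[u] = 0.5·√44100 + 0.2·√144400 + 0.3·√57600 = 0.5·210 + 0.2·380 + 0.3·240 = 253
CE = (253)² = 64009

$64,009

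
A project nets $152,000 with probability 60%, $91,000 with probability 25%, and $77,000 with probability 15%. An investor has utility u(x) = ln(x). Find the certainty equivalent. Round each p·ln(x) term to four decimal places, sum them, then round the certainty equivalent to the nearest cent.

$120,740.63

E[u] = 0.6·ln(152000) + 0.25·ln(91000) + 0.15·ln(77000) = 7.1590 + 2.8547 + 1.6877 = 11.7014
CE = e^11.7014 ≈ 120740.63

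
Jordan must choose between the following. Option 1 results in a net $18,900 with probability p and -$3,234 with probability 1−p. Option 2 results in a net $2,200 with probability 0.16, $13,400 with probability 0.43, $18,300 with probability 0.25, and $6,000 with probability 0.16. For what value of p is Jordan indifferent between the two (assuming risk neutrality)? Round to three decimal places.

p = 0.672

EV(Option 2) = 0.16 × 2200 + 0.43 × 13400 + 0.25 × 18300 + 0.16 × 6000 = 352 + 5762 + 4575 + 960 = 11649
p·18900 + (1−p)·(-3234) = 11649
22134p − 3234 = 11649
p = (11649 + 3234) / 22134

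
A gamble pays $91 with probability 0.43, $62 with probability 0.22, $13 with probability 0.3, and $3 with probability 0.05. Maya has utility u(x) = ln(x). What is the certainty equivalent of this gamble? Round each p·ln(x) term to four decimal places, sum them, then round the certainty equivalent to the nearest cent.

$39.33

E[u] = 0.43·ln(91) + 0.22·ln(62) + 0.3·ln(13) + 0.05·ln(3) = 1.9397 + 0.9080 + 0.7695 + 0.0549 = 3.6721
CE = e^3.6721 ≈ 39.33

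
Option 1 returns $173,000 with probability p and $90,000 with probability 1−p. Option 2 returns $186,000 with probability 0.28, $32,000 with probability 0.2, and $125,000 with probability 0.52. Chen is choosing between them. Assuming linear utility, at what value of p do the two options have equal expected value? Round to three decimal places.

p = 0.403

EV(Option 2) = 0.28 × 186000 + 0.2 × 32000 + 0.52 × 125000 = 52080 + 6400 + 65000 = 123480
p·173000 + (1−p)·90000 = 123480
83000p + 90000 = 123480
p = (123480 − 90000) / 83000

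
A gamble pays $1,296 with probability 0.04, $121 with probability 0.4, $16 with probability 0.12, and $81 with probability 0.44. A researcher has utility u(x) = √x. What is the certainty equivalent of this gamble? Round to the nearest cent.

$105.68

E[u] = 0.04·√1296 + 0.4·√121 + 0.12·√16 + 0.44·√81 = 0.04·36 + 0.4·11 + 0.12·4 + 0.44·9 = 10.28
CE = (10.28)² = 105.6784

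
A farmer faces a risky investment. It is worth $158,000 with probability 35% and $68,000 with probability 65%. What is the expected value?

EV = 0.35 × 158000 + 0.65 × 68000 = 55300 + 44200 = 99500

$99,500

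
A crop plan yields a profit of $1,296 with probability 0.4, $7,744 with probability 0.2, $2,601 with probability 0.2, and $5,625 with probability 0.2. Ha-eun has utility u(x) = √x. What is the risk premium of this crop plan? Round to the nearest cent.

$440.56

E[u] = 0.4·√1296 + 0.2·√7744 + 0.2·√2601 + 0.2·√5625 = 0.4·36 + 0.2·88 + 0.2·51 + 0.2·75 = 57.2
CE = (57.2)² = 3271.84
Risk premium = EV − CE = 3712.4 − 3271.84 = 440.56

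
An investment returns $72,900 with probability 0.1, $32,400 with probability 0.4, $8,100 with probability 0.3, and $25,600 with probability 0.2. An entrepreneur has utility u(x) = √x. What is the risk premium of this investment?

E[u] = 0.1·√72900 + 0.4·√32400 + 0.3·√8100 + 0.2·√25600 = 0.1·270 + 0.4·180 + 0.3·90 + 0.2·160 = 158
CE = (158)² = 24964
Risk premium = EV − CE = 27800 − 24964 = 2836

$2,836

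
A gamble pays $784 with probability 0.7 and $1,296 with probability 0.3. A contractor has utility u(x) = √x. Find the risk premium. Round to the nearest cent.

E[u] = 0.7·√784 + 0.3·√1296 = 0.7·28 + 0.3·36 = 30.4
CE = (30.4)² = 924.16
Risk premium = EV − CE = 937.6 − 924.16 = 13.44

$13.44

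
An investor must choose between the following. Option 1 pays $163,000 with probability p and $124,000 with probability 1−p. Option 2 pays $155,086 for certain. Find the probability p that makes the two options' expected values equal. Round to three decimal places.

p = 0.797

p·163000 + (1−p)·124000 = 155086
39000p + 124000 = 155086
p = (155086 − 124000) / 39000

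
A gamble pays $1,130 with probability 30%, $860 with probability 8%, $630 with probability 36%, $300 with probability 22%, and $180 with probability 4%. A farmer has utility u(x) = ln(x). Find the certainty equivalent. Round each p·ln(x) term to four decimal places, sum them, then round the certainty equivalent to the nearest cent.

E[u] = 0.3·ln(1130) + 0.08·ln(860) + 0.36·ln(630) + 0.22·ln(300) + 0.04·ln(180) = 2.1090 + 0.5406 + 2.3205 + 1.2548 + 0.2077 = 6.4326
CE = e^6.4326 ≈ 621.79

$621.79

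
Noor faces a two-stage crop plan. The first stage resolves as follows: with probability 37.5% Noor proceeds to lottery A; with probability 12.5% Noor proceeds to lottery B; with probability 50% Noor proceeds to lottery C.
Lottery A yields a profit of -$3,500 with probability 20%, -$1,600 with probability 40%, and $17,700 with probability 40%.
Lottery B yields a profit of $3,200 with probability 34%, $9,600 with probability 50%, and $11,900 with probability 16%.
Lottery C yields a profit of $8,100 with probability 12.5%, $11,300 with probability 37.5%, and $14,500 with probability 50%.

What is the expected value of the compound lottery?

$9,376.50

EV(A) = 0.2 × (-3500) + 0.4 × (-1600) + 0.4 × 17700 = -700 − 640 + 7080 = 5740
EV(B) = 0.34 × 3200 + 0.5 × 9600 + 0.16 × 11900 = 1088 + 4800 + 1904 = 7792
EV(C) = 0.125 × 8100 + 0.375 × 11300 + 0.5 × 14500 = 1012.5 + 4237.5 + 7250 = 12500
Overall = 0.375 × 5740 + 0.125 × 7792 + 0.5 × 12500 = 2152.5 + 974 + 6250 = 9376.5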